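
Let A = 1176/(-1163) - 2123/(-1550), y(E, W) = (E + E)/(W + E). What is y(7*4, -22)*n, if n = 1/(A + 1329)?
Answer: 50474200/7189104297 ≈ 0.0070209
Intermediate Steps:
y(E, W) = 2*E/(E + W) (y(E, W) = (2*E)/(E + W) = 2*E/(E + W))
A = 646249/1802650 (A = 1176*(-1/1163) - 2123*(-1/1550) = -1176/1163 + 2123/1550 = 646249/1802650 ≈ 0.35850)
n = 1802650/2396368099 (n = 1/(646249/1802650 + 1329) = 1/(2396368099/1802650) = 1802650/2396368099 ≈ 0.00075224)
y(7*4, -22)*n = (2*(7*4)/(7*4 - 22))*(1802650/2396368099) = (2*28/(28 - 22))*(1802650/2396368099) = (2*28/6)*(1802650/2396368099) = (2*28*(⅙))*(1802650/2396368099) = (28/3)*(1802650/2396368099) = 50474200/7189104297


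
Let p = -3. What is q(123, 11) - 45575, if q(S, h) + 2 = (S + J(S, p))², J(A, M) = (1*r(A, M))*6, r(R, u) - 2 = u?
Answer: -31888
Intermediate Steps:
r(R, u) = 2 + u
J(A, M) = 12 + 6*M (J(A, M) = (1*(2 + M))*6 = (2 + M)*6 = 12 + 6*M)
q(S, h) = -2 + (-6 + S)² (q(S, h) = -2 + (S + (12 + 6*(-3)))² = -2 + (S + (12 - 18))² = -2 + (S - 6)² = -2 + (-6 + S)²)
q(123, 11) - 45575 = (-2 + (-6 + 123)²) - 45575 = (-2 + 117²) - 45575 = (-2 + 13689) - 45575 = 13687 - 45575 = -31888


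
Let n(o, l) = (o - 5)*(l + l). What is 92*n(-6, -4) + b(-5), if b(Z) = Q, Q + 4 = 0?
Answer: 8092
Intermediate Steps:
Q = -4 (Q = -4 + 0 = -4)
b(Z) = -4
n(o, l) = 2*l*(-5 + o) (n(o, l) = (-5 + o)*(2*l) = 2*l*(-5 + o))
92*n(-6, -4) + b(-5) = 92*(2*(-4)*(-5 - 6)) - 4 = 92*(2*(-4)*(-11)) - 4 = 92*88 - 4 = 8096 - 4 = 8092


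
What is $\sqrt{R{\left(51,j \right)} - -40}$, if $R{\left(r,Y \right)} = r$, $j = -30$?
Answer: $\sqrt{91} \approx 9.5394$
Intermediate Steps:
$\sqrt{R{\left(51,j \right)} - -40} = \sqrt{51 - -40} = \sqrt{51 + 40} = \sqrt{91}$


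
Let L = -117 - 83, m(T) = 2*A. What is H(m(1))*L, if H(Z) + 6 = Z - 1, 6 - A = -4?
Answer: -2600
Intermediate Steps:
A = 10 (A = 6 - 1*(-4) = 6 + 4 = 10)
m(T) = 20 (m(T) = 2*10 = 20)
H(Z) = -7 + Z (H(Z) = -6 + (Z - 1) = -6 + (-1 + Z) = -7 + Z)
L = -200
H(m(1))*L = (-7 + 20)*(-200) = 13*(-200) = -2600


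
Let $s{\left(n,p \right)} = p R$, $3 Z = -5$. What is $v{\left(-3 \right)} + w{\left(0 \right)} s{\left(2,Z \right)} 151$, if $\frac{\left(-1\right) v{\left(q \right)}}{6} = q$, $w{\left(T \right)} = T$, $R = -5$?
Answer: $18$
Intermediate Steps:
$v{\left(q \right)} = - 6 q$
$Z = - \frac{5}{3}$ ($Z = \frac{1}{3} \left(-5\right) = - \frac{5}{3} \approx -1.6667$)
$s{\left(n,p \right)} = - 5 p$ ($s{\left(n,p \right)} = p \left(-5\right) = - 5 p$)
$v{\left(-3 \right)} + w{\left(0 \right)} s{\left(2,Z \right)} 151 = \left(-6\right) \left(-3\right) + 0 \left(\left(-5\right) \left(- \frac{5}{3}\right)\right) 151 = 18 + 0 \cdot \frac{25}{3} \cdot 151 = 18 + 0 \cdot 151 = 18 + 0 = 18$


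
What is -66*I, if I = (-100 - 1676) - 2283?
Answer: 267894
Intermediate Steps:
I = -4059 (I = -1776 - 2283 = -4059)
-66*I = -66*(-4059) = 267894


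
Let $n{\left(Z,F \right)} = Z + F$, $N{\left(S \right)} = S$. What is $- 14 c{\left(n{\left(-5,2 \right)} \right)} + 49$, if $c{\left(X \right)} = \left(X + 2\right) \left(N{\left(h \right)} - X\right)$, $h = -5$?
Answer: $21$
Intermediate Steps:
$n{\left(Z,F \right)} = F + Z$
$c{\left(X \right)} = \left(-5 - X\right) \left(2 + X\right)$ ($c{\left(X \right)} = \left(X + 2\right) \left(-5 - X\right) = \left(2 + X\right) \left(-5 - X\right) = \left(-5 - X\right) \left(2 + X\right)$)
$- 14 c{\left(n{\left(-5,2 \right)} \right)} + 49 = - 14 \left(-10 - \left(2 - 5\right)^{2} - 7 \left(2 - 5\right)\right) + 49 = - 14 \left(-10 - \left(-3\right)^{2} - -21\right) + 49 = - 14 \left(-10 - 9 + 21\right) + 49 = \left(-14\right) 2 + 49 = -28 + 49 = 21$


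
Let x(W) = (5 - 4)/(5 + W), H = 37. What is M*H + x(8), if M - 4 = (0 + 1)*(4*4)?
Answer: 9621/13 ≈ 740.08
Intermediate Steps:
x(W) = 1/(5 + W)
M = 20 (M = 4 + (0 + 1)*(4*4) = 4 + 1*16 = 4 + 16 = 20)
M*H + x(8) = 20*37 + 1/(5 + 8) = 740 + 1/13 = 9621/13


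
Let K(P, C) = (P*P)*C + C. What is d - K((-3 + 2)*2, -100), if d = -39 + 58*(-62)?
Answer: -3135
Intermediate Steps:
K(P, C) = C + C*P² (K(P, C) = P²*C + C = C*P² + C = C + C*P²)
d = -3635 (d = -39 - 3596 = -3635)
d - K((-3 + 2)*2, -100) = -3635 - (-100)*(1 + ((-3 + 2)*2)²) = -3635 - (-100)*(1 + (-1*2)²) = -3635 - (-100)*(1 + (-2)²) = -3635 - (-100)*(1 + 4) = -3635 - (-100)*5 = -3635 - 1*(-500) = -3635 + 500 = -3135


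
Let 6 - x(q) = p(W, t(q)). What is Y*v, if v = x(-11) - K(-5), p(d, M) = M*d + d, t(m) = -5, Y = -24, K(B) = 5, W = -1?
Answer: 72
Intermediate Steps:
p(d, M) = d + M*d
x(q) = 2 (x(q) = 6 - (-1)*(1 - 5) = 6 - (-1)*(-4) = 6 - 1*4 = 6 - 4 = 2)
v = -3 (v = 2 - 1*5 = 2 - 5 = -3)
Y*v = -24*(-3) = 72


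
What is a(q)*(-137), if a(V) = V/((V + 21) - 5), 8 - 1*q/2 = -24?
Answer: -548/5 ≈ -109.60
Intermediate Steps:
q = 64 (q = 16 - 2*(-24) = 16 + 48 = 64)
a(V) = V/(16 + V) (a(V) = V/((21 + V) - 5) = V/(16 + V))
a(q)*(-137) = (64/(16 + 64))*(-137) = (64/80)*(-137) = (64*(1/80))*(-137) = (⅘)*(-137) = -548/5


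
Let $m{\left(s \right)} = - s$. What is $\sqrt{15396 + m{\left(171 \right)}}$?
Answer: $5 \sqrt{609} \approx 123.39$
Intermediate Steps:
$\sqrt{15396 + m{\left(171 \right)}} = \sqrt{15396 - 171} = \sqrt{15225} = 5 \sqrt{609}$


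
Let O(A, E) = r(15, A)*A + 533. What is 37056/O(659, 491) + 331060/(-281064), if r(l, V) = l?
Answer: 870765563/366015594 ≈ 2.3790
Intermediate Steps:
O(A, E) = 533 + 15*A (O(A, E) = 15*A + 533 = 533 + 15*A)
37056/O(659, 491) + 331060/(-281064) = 37056/(533 + 15*659) + 331060/(-281064) = 37056/(533 + 9885) + 331060*(-1/281064) = 37056/10418 - 82765/70266 = 37056*(1/10418) - 82765/70266 = 18528/5209 - 82765/70266 = 870765563/366015594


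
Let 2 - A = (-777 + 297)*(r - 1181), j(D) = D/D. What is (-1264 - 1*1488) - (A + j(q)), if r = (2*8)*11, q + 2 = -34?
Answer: 479645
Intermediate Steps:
q = -36 (q = -2 - 34 = -36)
r = 176 (r = 16*11 = 176)
j(D) = 1
A = -482398 (A = 2 - (-777 + 297)*(176 - 1181) = 2 - (-480)*(-1005) = 2 - 1*482400 = 2 - 482400 = -482398)
(-1264 - 1*1488) - (A + j(q)) = (-1264 - 1*1488) - (-482398 + 1) = (-1264 - 1488) - 1*(-482397) = -2752 + 482397 = 479645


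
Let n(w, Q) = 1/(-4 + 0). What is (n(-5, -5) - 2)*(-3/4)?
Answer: 27/16 ≈ 1.6875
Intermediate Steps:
n(w, Q) = -1/4 (n(w, Q) = 1/(-4) = -1/4)
(n(-5, -5) - 2)*(-3/4) = (-1/4 - 2)*(-3/4) = -(-27)/(4*4) = -9/4*(-3/4) = 27/16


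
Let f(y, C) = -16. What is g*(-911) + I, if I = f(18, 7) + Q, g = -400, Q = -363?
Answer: 364021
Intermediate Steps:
I = -379 (I = -16 - 363 = -379)
g*(-911) + I = -400*(-911) - 379 = 364400 - 379 = 364021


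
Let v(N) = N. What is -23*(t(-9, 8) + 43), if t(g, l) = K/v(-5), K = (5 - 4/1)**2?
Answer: -4922/5 ≈ -984.40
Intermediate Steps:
K = 1 (K = (5 - 4*1)**2 = (5 - 4)**2 = 1**2 = 1)
t(g, l) = -1/5 (t(g, l) = 1/(-5) = 1*(-1/5) = -1/5)
-23*(t(-9, 8) + 43) = -23*(-1/5 + 43) = -23*214/5 = -4922/5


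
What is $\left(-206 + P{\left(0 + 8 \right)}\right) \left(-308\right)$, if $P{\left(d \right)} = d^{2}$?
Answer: $43736$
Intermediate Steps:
$\left(-206 + P{\left(0 + 8 \right)}\right) \left(-308\right) = \left(-206 + \left(0 + 8\right)^{2}\right) \left(-308\right) = \left(-206 + 8^{2}\right) \left(-308\right) = \left(-206 + 64\right) \left(-308\right) = \left(-142\right) \left(-308\right) = 43736$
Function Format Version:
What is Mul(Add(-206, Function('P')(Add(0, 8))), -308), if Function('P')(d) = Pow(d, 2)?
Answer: 43736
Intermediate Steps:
Mul(Add(-206, Function('P')(Add(0, 8))), -308) = Mul(Add(-206, Pow(Add(0, 8), 2)), -308) = Mul(Add(-206, Pow(8, 2)), -308) = Mul(Add(-206, 64), -308) = Mul(-142, -308) = 43736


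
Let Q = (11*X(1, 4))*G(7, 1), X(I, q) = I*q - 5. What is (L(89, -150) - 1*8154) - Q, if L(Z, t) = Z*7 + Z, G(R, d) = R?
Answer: -7365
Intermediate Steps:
X(I, q) = -5 + I*q
L(Z, t) = 8*Z (L(Z, t) = 7*Z + Z = 8*Z)
Q = -77 (Q = (11*(-5 + 1*4))*7 = (11*(-5 + 4))*7 = (11*(-1))*7 = -11*7 = -77)
(L(89, -150) - 1*8154) - Q = (8*89 - 1*8154) - 1*(-77) = (712 - 8154) + 77 = -7442 + 77 = -7365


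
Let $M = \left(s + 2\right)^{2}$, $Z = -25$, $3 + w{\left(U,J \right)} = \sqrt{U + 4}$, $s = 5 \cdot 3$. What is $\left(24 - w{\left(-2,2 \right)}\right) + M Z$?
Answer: $-7198 - \sqrt{2} \approx -7199.4$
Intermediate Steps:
$s = 15$
$w{\left(U,J \right)} = -3 + \sqrt{4 + U}$ ($w{\left(U,J \right)} = -3 + \sqrt{U + 4} = -3 + \sqrt{4 + U}$)
$M = 289$ ($M = \left(15 + 2\right)^{2} = 17^{2} = 289$)
$\left(24 - w{\left(-2,2 \right)}\right) + M Z = \left(24 - \left(-3 + \sqrt{4 - 2}\right)\right) + 289 \left(-25\right) = \left(24 - \left(-3 + \sqrt{2}\right)\right) - 7225 = \left(24 + \left(3 - \sqrt{2}\right)\right) - 7225 = \left(27 - \sqrt{2}\right) - 7225 = -7198 - \sqrt{2}$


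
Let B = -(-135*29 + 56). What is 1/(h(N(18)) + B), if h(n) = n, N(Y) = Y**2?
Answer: 1/4183 ≈ 0.00023906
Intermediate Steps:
B = 3859 (B = -(-3915 + 56) = -1*(-3859) = 3859)
1/(h(N(18)) + B) = 1/(18**2 + 3859) = 1/(324 + 3859) = 1/4183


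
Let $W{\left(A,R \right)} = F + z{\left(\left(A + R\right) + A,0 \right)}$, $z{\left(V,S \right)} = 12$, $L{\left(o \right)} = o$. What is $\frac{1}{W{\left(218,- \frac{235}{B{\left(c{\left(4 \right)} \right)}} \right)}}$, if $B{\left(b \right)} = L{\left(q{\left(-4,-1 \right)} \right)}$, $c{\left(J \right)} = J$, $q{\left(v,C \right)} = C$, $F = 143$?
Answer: $\frac{1}{155} \approx 0.0064516$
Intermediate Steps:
$B{\left(b \right)} = -1$
$W{\left(A,R \right)} = 155$ ($W{\left(A,R \right)} = 143 + 12 = 155$)
$\frac{1}{W{\left(218,- \frac{235}{B{\left(c{\left(4 \right)} \right)}} \right)}} = \frac{1}{155}$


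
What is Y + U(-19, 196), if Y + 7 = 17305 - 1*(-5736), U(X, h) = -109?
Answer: 22925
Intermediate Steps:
Y = 23034 (Y = -7 + (17305 - 1*(-5736)) = -7 + (17305 + 5736) = -7 + 23041 = 23034)
Y + U(-19, 196) = 23034 - 109 = 22925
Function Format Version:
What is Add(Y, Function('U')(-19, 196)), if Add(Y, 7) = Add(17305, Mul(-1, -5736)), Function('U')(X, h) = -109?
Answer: 22925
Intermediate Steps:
Y = 23034 (Y = Add(-7, Add(17305, Mul(-1, -5736))) = Add(-7, Add(17305, 5736)) = Add(-7, 23041) = 23034)
Add(Y, Function('U')(-19, 196)) = Add(23034, -109) = 22925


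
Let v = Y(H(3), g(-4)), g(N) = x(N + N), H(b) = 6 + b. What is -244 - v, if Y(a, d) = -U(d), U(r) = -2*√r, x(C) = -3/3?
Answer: -244 - 2*I ≈ -244.0 - 2.0*I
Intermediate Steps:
x(C) = -1 (x(C) = -3*⅓ = -1)
g(N) = -1
Y(a, d) = 2*√d (Y(a, d) = -(-2)*√d = 2*√d)
v = 2*I (v = 2*√(-1) = 2*I ≈ 2.0*I)
-244 - v = -244 - 2*I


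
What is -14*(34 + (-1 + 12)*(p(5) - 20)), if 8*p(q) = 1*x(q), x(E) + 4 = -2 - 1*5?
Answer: 11263/4 ≈ 2815.8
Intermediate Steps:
x(E) = -11 (x(E) = -4 + (-2 - 1*5) = -4 + (-2 - 5) = -4 - 7 = -11)
p(q) = -11/8 (p(q) = (1*(-11))/8 = (⅛)*(-11) = -11/8)
-14*(34 + (-1 + 12)*(p(5) - 20)) = -14*(34 + (-1 + 12)*(-11/8 - 20)) = -14*(34 + 11*(-171/8)) = -14*(34 - 1881/8) = -14*(-1609/8) = 11263/4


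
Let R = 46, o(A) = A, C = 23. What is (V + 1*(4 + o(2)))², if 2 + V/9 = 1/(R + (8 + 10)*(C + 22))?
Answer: 105329169/732736 ≈ 143.75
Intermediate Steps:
V = -15399/856 (V = -18 + 9/(46 + (8 + 10)*(23 + 22)) = -18 + 9/(46 + 18*45) = -18 + 9/(46 + 810) = -18 + 9/856 = -15399/856 ≈ -17.989)
(V + 1*(4 + o(2)))² = (-15399/856 + 1*(4 + 2))² = (-15399/856 + 1*6)² = (-15399/856 + 6)² = (-10263/856)² = 105329169/732736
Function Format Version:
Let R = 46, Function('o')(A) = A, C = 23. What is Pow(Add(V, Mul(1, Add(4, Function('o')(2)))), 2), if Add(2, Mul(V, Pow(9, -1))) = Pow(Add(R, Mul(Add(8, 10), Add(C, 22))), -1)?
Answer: Rational(105329169, 732736) ≈ 143.75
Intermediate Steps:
V = Rational(-15399, 856) (V = Add(-18, Mul(9, Pow(Add(46, Mul(Add(8, 10), Add(23, 22))), -1))) = Add(-18, Mul(9, Pow(Add(46, Mul(18, 45)), -1))) = Add(-18, Mul(9, Pow(Add(46, 810), -1))) = Add(-18, Mul(9, Pow(856, -1))) = Add(-18, Mul(9, Rational(1, 856))) = Add(-18, Rational(9, 856)) = Rational(-15399, 856) ≈ -17.989)
Pow(Add(V, Mul(1, Add(4, Function('o')(2)))), 2) = Pow(Add(Rational(-15399, 856), Mul(1, Add(4, 2))), 2) = Pow(Add(Rational(-15399, 856), Mul(1, 6)), 2) = Pow(Add(Rational(-15399, 856), 6), 2) = Pow(Rational(-10263, 856), 2) = Rational(105329169, 732736)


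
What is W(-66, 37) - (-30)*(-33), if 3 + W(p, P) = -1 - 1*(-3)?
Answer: -991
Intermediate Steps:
W(p, P) = -1 (W(p, P) = -3 + (-1 - 1*(-3)) = -3 + (-1 + 3) = -3 + 2 = -1)
W(-66, 37) - (-30)*(-33) = -1 - (-30)*(-33) = -1 - 1*990 = -1 - 990 = -991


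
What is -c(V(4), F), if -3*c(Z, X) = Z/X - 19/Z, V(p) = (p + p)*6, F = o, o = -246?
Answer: -1163/5904 ≈ -0.19699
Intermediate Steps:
F = -246
V(p) = 12*p (V(p) = (2*p)*6 = 12*p)
c(Z, X) = 19/(3*Z) - Z/(3*X) (c(Z, X) = -(Z/X - 19/Z)/3 = -(-19/Z + Z/X)/3 = 19/(3*Z) - Z/(3*X))
-c(V(4), F) = -(19/(3*((12*4))) - 1/3*12*4/(-246)) = -((19/3)/48 - 1/3*48*(-1/246)) = -((19/3)*(1/48) + 8/123) = -(19/144 + 8/123) = -1*1163/5904 = -1163/5904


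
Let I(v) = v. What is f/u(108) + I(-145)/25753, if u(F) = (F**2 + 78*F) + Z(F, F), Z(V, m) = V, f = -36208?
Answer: -233848261/130026897 ≈ -1.7985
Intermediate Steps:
u(F) = F**2 + 79*F (u(F) = (F**2 + 78*F) + F = F**2 + 79*F)
f/u(108) + I(-145)/25753 = -36208*1/(108*(79 + 108)) - 145/25753 = -36208/(108*187) - 145*1/25753 = -36208/20196 - 145/25753 = -36208*1/20196 - 145/25753 = -9052/5049 - 145/25753 = -233848261/130026897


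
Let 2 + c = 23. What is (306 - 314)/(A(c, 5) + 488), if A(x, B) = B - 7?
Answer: -4/243 ≈ -0.016461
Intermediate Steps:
c = 21 (c = -2 + 23 = 21)
A(x, B) = -7 + B
(306 - 314)/(A(c, 5) + 488) = (306 - 314)/((-7 + 5) + 488) = -8/(-2 + 488) = -8/486 = -8*1/486 = -4/243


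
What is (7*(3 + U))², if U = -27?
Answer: 28224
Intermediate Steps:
(7*(3 + U))² = (7*(3 - 27))² = (7*(-24))² = (-168)² = 28224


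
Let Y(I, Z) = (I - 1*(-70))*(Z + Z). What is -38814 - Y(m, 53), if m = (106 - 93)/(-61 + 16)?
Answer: -2079152/45 ≈ -46203.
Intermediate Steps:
m = -13/45 (m = 13/(-45) = 13*(-1/45) = -13/45 ≈ -0.28889)
Y(I, Z) = 2*Z*(70 + I) (Y(I, Z) = (I + 70)*(2*Z) = (70 + I)*(2*Z) = 2*Z*(70 + I))
-38814 - Y(m, 53) = -38814 - 2*53*(70 - 13/45) = -38814 - 2*53*3137/45 = -38814 - 1*332522/45 = -38814 - 332522/45 = -2079152/45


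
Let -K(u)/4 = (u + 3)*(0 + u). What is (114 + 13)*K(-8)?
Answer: -20320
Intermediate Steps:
K(u) = -4*u*(3 + u) (K(u) = -4*(u + 3)*(0 + u) = -4*(3 + u)*u = -4*u*(3 + u))
(114 + 13)*K(-8) = (114 + 13)*(-4*(-8)*(3 - 8)) = 127*(-4*(-8)*(-5)) = 127*(-160) = -20320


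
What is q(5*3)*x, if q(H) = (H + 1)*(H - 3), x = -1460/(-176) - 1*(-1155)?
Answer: 2456880/11 ≈ 2.2335e+5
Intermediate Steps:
x = 51185/44 (x = -1460*(-1/176) + 1155 = 365/44 + 1155 = 51185/44 ≈ 1163.3)
q(H) = (1 + H)*(-3 + H)
q(5*3)*x = (-3 + (5*3)² - 10*3)*(51185/44) = (-3 + 15² - 2*15)*(51185/44) = (-3 + 225 - 30)*(51185/44) = 192*(51185/44) = 2456880/11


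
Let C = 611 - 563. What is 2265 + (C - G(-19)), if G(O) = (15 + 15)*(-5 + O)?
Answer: 3033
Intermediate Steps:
G(O) = -150 + 30*O (G(O) = 30*(-5 + O) = -150 + 30*O)
C = 48
2265 + (C - G(-19)) = 2265 + (48 - (-150 + 30*(-19))) = 2265 + (48 - (-150 - 570)) = 2265 + (48 - 1*(-720)) = 2265 + (48 + 720) = 2265 + 768 = 3033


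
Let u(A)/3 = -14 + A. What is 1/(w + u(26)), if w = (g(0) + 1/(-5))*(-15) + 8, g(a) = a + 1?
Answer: 1/32 ≈ 0.031250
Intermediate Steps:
g(a) = 1 + a
u(A) = -42 + 3*A (u(A) = 3*(-14 + A) = -42 + 3*A)
w = -4 (w = ((1 + 0) + 1/(-5))*(-15) + 8 = (1 - 1/5)*(-15) + 8 = (4/5)*(-15) + 8 = -12 + 8 = -4)
1/(w + u(26)) = 1/(-4 + (-42 + 3*26)) = 1/(-4 + (-42 + 78)) = 1/(-4 + 36) = 1/32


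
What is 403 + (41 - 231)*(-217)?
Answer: 41633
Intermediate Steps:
403 + (41 - 231)*(-217) = 403 - 190*(-217) = 403 + 41230 = 41633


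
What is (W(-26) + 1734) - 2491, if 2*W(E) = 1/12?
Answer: -18167/24 ≈ -756.96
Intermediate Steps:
W(E) = 1/24 (W(E) = (½)/12 = (½)*(1/12) = 1/24)
(W(-26) + 1734) - 2491 = (1/24 + 1734) - 2491 = 41617/24 - 2491 = -18167/24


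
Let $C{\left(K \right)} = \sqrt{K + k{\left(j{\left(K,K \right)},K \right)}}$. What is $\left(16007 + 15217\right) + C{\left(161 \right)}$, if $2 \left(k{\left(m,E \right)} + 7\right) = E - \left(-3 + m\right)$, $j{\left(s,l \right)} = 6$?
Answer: $31224 + \sqrt{233} \approx 31239.0$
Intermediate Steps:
$k{\left(m,E \right)} = - \frac{11}{2} + \frac{E}{2} - \frac{m}{2}$ ($k{\left(m,E \right)} = -7 + \frac{E - \left(-3 + m\right)}{2} = -7 + \frac{3 + E - m}{2} = -7 + \left(\frac{3}{2} + \frac{E}{2} - \frac{m}{2}\right) = - \frac{11}{2} + \frac{E}{2} - \frac{m}{2}$)
$C{\left(K \right)} = \sqrt{- \frac{17}{2} + \frac{3 K}{2}}$ ($C{\left(K \right)} = \sqrt{K - \left(\frac{17}{2} - \frac{K}{2}\right)} = \sqrt{K + \left(- \frac{17}{2} + \frac{K}{2}\right)} = \sqrt{- \frac{17}{2} + \frac{3 K}{2}}$)
$\left(16007 + 15217\right) + C{\left(161 \right)} = \left(16007 + 15217\right) + \frac{\sqrt{-34 + 6 \cdot 161}}{2} = 31224 + \frac{\sqrt{-34 + 966}}{2} = 31224 + \frac{\sqrt{932}}{2} = 31224 + \frac{2 \sqrt{233}}{2} = 31224 + \sqrt{233}$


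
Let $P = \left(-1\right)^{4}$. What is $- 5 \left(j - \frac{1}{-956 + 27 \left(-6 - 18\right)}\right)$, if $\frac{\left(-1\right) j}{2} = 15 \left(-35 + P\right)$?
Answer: $- \frac{8180405}{1604} \approx -5100.0$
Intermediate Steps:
$P = 1$
$j = 1020$ ($j = - 2 \cdot 15 \left(-35 + 1\right) = - 2 \cdot 15 \left(-34\right) = \left(-2\right) \left(-510\right) = 1020$)
$- 5 \left(j - \frac{1}{-956 + 27 \left(-6 - 18\right)}\right) = - 5 \left(1020 - \frac{1}{-956 + 27 \left(-6 - 18\right)}\right) = - 5 \left(1020 - \frac{1}{-956 + 27 \left(-24\right)}\right) = - 5 \left(1020 - \frac{1}{-956 - 648}\right) = - 5 \left(1020 - \frac{1}{-1604}\right) = - 5 \left(1020 - - \frac{1}{1604}\right) = - 5 \left(1020 + \frac{1}{1604}\right) = \left(-5\right) \frac{1636081}{1604} = - \frac{8180405}{1604}$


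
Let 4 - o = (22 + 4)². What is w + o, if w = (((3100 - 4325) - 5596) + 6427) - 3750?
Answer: -4816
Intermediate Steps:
o = -672 (o = 4 - (22 + 4)² = 4 - 1*26² = 4 - 1*676 = 4 - 676 = -672)
w = -4144 (w = ((-1225 - 5596) + 6427) - 3750 = (-6821 + 6427) - 3750 = -394 - 3750 = -4144)
w + o = -4144 - 672 = -4816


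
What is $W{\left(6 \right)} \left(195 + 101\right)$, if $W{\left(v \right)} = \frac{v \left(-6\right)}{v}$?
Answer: $-1776$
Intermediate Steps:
$W{\left(v \right)} = -6$ ($W{\left(v \right)} = \frac{\left(-6\right) v}{v} = -6$)
$W{\left(6 \right)} \left(195 + 101\right) = - 6 \left(195 + 101\right) = \left(-6\right) 296 = -1776$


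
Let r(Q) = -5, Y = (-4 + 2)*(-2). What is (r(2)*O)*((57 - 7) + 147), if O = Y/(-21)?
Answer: 3940/21 ≈ 187.62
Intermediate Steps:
Y = 4 (Y = -2*(-2) = 4)
O = -4/21 (O = 4/(-21) = 4*(-1/21) = -4/21 ≈ -0.19048)
(r(2)*O)*((57 - 7) + 147) = (-5*(-4/21))*((57 - 7) + 147) = 20*(50 + 147)/21 = (20/21)*197 = 3940/21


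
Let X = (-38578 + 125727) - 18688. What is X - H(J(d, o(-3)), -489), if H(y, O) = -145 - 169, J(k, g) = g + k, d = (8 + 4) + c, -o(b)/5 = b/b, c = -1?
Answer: 68775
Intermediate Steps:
o(b) = -5 (o(b) = -5*b/b = -5*1 = -5)
d = 11 (d = (8 + 4) - 1 = 12 - 1 = 11)
H(y, O) = -314
X = 68461 (X = 87149 - 18688 = 68461)
X - H(J(d, o(-3)), -489) = 68461 - 1*(-314) = 68461 + 314 = 68775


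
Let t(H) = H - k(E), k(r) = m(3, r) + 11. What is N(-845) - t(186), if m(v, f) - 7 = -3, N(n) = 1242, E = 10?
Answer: 1071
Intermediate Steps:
m(v, f) = 4 (m(v, f) = 7 - 3 = 4)
k(r) = 15 (k(r) = 4 + 11 = 15)
t(H) = -15 + H (t(H) = H - 1*15 = H - 15 = -15 + H)
N(-845) - t(186) = 1242 - (-15 + 186) = 1242 - 1*171 = 1242 - 171 = 1071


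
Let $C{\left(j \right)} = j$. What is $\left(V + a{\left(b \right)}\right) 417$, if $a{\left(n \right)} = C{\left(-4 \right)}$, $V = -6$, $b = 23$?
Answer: $-4170$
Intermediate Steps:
$a{\left(n \right)} = -4$
$\left(V + a{\left(b \right)}\right) 417 = \left(-6 - 4\right) 417 = \left(-10\right) 417 = -4170$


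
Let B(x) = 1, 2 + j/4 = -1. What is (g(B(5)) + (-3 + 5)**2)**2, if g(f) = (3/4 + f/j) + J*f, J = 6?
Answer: 1024/9 ≈ 113.78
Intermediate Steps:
j = -12 (j = -8 + 4*(-1) = -8 - 4 = -12)
g(f) = 3/4 + 71*f/12 (g(f) = (3/4 + f/(-12)) + 6*f = (3*(1/4) + f*(-1/12)) + 6*f = (3/4 - f/12) + 6*f = 3/4 + 71*f/12)
(g(B(5)) + (-3 + 5)**2)**2 = ((3/4 + (71/12)*1) + (-3 + 5)**2)**2 = ((3/4 + 71/12) + 2**2)**2 = (20/3 + 4)**2 = (32/3)**2 = 1024/9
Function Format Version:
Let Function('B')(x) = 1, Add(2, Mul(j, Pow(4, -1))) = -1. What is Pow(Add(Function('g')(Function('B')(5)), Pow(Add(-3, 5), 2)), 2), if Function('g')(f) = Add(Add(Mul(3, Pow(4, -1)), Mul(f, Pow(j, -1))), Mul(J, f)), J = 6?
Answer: Rational(1024, 9) ≈ 113.78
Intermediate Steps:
j = -12 (j = Add(-8, Mul(4, -1)) = Add(-8, -4) = -12)
Function('g')(f) = Add(Rational(3, 4), Mul(Rational(71, 12), f)) (Function('g')(f) = Add(Add(Mul(3, Pow(4, -1)), Mul(f, Pow(-12, -1))), Mul(6, f)) = Add(Add(Mul(3, Rational(1, 4)), Mul(f, Rational(-1, 12))), Mul(6, f)) = Add(Add(Rational(3, 4), Mul(Rational(-1, 12), f)), Mul(6, f)) = Add(Rational(3, 4), Mul(Rational(71, 12), f)))
Pow(Add(Function('g')(Function('B')(5)), Pow(Add(-3, 5), 2)), 2) = Pow(Add(Add(Rational(3, 4), Mul(Rational(71, 12), 1)), Pow(Add(-3, 5), 2)), 2) = Pow(Add(Add(Rational(3, 4), Rational(71, 12)), Pow(2, 2)), 2) = Pow(Add(Rational(20, 3), 4), 2) = Pow(Rational(32, 3), 2) = Rational(1024, 9)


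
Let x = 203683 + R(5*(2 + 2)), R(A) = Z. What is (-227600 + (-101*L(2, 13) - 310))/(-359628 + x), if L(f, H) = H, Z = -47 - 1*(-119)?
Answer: 229223/155873 ≈ 1.4706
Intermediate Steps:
Z = 72 (Z = -47 + 119 = 72)
R(A) = 72
x = 203755 (x = 203683 + 72 = 203755)
(-227600 + (-101*L(2, 13) - 310))/(-359628 + x) = (-227600 + (-101*13 - 310))/(-359628 + 203755) = (-227600 + (-1313 - 310))/(-155873) = (-227600 - 1623)*(-1/155873) = -229223*(-1/155873) = 229223/155873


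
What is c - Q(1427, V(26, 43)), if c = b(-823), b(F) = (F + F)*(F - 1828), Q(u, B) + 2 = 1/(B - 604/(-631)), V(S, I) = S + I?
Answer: 192620098733/44143 ≈ 4.3635e+6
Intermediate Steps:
V(S, I) = I + S
Q(u, B) = -2 + 1/(604/631 + B) (Q(u, B) = -2 + 1/(B - 604/(-631)) = -2 + 1/(B - 604*(-1/631)) = -2 + 1/(B + 604/631) = -2 + 1/(604/631 + B))
b(F) = 2*F*(-1828 + F) (b(F) = (2*F)*(-1828 + F) = 2*F*(-1828 + F))
c = 4363546 (c = 2*(-823)*(-1828 - 823) = 2*(-823)*(-2651) = 4363546)
c - Q(1427, V(26, 43)) = 4363546 - (-577 - 1262*(43 + 26))/(604 + 631*(43 + 26)) = 4363546 - (-577 - 1262*69)/(604 + 631*69) = 4363546 - (-577 - 87078)/(604 + 43539) = 4363546 - (-87655)/44143 = 4363546 - 1*(-87655/44143) = 4363546 + 87655/44143 = 192620098733/44143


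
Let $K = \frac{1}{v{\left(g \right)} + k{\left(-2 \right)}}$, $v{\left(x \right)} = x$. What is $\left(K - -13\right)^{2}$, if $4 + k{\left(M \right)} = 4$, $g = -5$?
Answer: $\frac{4096}{25} \approx 163.84$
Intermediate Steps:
$k{\left(M \right)} = 0$ ($k{\left(M \right)} = -4 + 4 = 0$)
$K = - \frac{1}{5}$ ($K = \frac{1}{-5 + 0} = \frac{1}{-5} = - \frac{1}{5} \approx -0.2$)
$\left(K - -13\right)^{2} = \left(- \frac{1}{5} - -13\right)^{2} = \left(- \frac{1}{5} + \left(18 - 5\right)\right)^{2} = \left(- \frac{1}{5} + 13\right)^{2} = \left(\frac{64}{5}\right)^{2} = \frac{4096}{25}$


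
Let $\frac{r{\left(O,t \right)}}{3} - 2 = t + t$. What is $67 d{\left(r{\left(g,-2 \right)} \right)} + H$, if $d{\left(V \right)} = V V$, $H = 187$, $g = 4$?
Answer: $2599$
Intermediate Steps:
$r{\left(O,t \right)} = 6 + 6 t$ ($r{\left(O,t \right)} = 6 + 3 \left(t + t\right) = 6 + 3 \cdot 2 t = 6 + 6 t$)
$d{\left(V \right)} = V^{2}$
$67 d{\left(r{\left(g,-2 \right)} \right)} + H = 67 \left(6 + 6 \left(-2\right)\right)^{2} + 187 = 67 \left(6 - 12\right)^{2} + 187 = 67 \left(-6\right)^{2} + 187 = 67 \cdot 36 + 187 = 2412 + 187 = 2599$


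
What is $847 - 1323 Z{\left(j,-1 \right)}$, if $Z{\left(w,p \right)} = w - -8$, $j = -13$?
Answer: $7462$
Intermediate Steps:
$Z{\left(w,p \right)} = 8 + w$ ($Z{\left(w,p \right)} = w + 8 = 8 + w$)
$847 - 1323 Z{\left(j,-1 \right)} = 847 - 1323 \left(8 - 13\right) = 847 - -6615 = 847 + 6615 = 7462$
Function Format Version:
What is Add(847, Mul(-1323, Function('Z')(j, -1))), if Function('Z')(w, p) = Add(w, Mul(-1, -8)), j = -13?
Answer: 7462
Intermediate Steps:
Function('Z')(w, p) = Add(8, w) (Function('Z')(w, p) = Add(w, 8) = Add(8, w))
Add(847, Mul(-1323, Function('Z')(j, -1))) = Add(847, Mul(-1323, Add(8, -13))) = Add(847, Mul(-1323, -5)) = Add(847, 6615) = 7462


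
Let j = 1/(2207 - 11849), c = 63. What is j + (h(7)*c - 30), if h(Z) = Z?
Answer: 3962861/9642 ≈ 411.00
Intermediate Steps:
j = -1/9642 (j = 1/(-9642) = -1/9642 ≈ -0.00010371)
j + (h(7)*c - 30) = -1/9642 + (7*63 - 30) = -1/9642 + (441 - 30) = -1/9642 + 411 = 3962861/9642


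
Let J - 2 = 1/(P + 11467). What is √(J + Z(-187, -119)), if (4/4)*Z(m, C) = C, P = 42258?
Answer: 16*I*√52766546/10745 ≈ 10.817*I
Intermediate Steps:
Z(m, C) = C
J = 107451/53725 (J = 2 + 1/(42258 + 11467) = 2 + 1/53725 = 107451/53725 ≈ 2.0000)
√(J + Z(-187, -119)) = √(107451/53725 - 119) = √(-6285824/53725) = 16*I*√52766546/10745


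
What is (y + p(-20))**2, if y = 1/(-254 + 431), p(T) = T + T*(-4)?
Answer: 112805641/31329 ≈ 3600.7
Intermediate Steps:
p(T) = -3*T (p(T) = T - 4*T = -3*T)
y = 1/177 ≈ 0.0056497
(y + p(-20))**2 = (1/177 - 3*(-20))**2 = (1/177 + 60)**2 = (10621/177)**2 = 112805641/31329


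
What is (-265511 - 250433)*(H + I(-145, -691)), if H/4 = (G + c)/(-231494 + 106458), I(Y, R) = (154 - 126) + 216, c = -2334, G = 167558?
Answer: -3849959681568/31259 ≈ -1.2316e+8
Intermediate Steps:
I(Y, R) = 244 (I(Y, R) = 28 + 216 = 244)
H = -165224/31259 (H = 4*((167558 - 2334)/(-231494 + 106458)) = 4*(165224/(-125036)) = 4*(165224*(-1/125036)) = 4*(-41306/31259) = -165224/31259 ≈ -5.2856)
(-265511 - 250433)*(H + I(-145, -691)) = (-265511 - 250433)*(-165224/31259 + 244) = -515944*7461972/31259 = -3849959681568/31259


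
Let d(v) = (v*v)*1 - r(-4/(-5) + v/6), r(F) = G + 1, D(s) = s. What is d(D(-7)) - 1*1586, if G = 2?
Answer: -1540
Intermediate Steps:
r(F) = 3 (r(F) = 2 + 1 = 3)
d(v) = -3 + v**2 (d(v) = (v*v)*1 - 1*3 = v**2*1 - 3 = v**2 - 3 = -3 + v**2)
d(D(-7)) - 1*1586 = (-3 + (-7)**2) - 1*1586 = (-3 + 49) - 1586 = 46 - 1586 = -1540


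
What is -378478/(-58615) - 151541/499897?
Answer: 180317441051/29301462655 ≈ 6.1539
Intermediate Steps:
-378478/(-58615) - 151541/499897 = -378478*(-1/58615) - 151541*1/499897 = 378478/58615 - 151541/499897 = 180317441051/29301462655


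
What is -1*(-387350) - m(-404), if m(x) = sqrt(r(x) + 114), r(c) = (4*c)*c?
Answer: 387350 - sqrt(652978) ≈ 3.8654e+5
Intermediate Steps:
r(c) = 4*c**2
m(x) = sqrt(114 + 4*x**2) (m(x) = sqrt(4*x**2 + 114) = sqrt(114 + 4*x**2))
-1*(-387350) - m(-404) = -1*(-387350) - sqrt(114 + 4*(-404)**2) = 387350 - sqrt(114 + 4*163216) = 387350 - sqrt(114 + 652864) = 387350 - sqrt(652978)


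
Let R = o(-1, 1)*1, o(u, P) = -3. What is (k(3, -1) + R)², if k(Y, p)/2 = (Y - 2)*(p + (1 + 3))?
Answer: 9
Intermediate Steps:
k(Y, p) = 2*(-2 + Y)*(4 + p) (k(Y, p) = 2*((Y - 2)*(p + (1 + 3))) = 2*((-2 + Y)*(p + 4)) = 2*((-2 + Y)*(4 + p)) = 2*(-2 + Y)*(4 + p))
R = -3 (R = -3*1 = -3)
(k(3, -1) + R)² = ((-16 - 4*(-1) + 8*3 + 2*3*(-1)) - 3)² = ((-16 + 4 + 24 - 6) - 3)² = (6 - 3)² = 3² = 9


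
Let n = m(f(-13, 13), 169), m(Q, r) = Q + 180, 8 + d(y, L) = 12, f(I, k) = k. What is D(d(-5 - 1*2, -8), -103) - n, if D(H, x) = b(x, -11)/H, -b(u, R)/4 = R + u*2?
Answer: 24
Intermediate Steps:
b(u, R) = -8*u - 4*R (b(u, R) = -4*(R + u*2) = -4*(R + 2*u) = -8*u - 4*R)
d(y, L) = 4 (d(y, L) = -8 + 12 = 4)
D(H, x) = (44 - 8*x)/H (D(H, x) = (-8*x - 4*(-11))/H = (-8*x + 44)/H = (44 - 8*x)/H)
m(Q, r) = 180 + Q
n = 193 (n = 180 + 13 = 193)
D(d(-5 - 1*2, -8), -103) - n = 4*(11 - 2*(-103))/4 - 1*193 = 4*(1/4)*(11 + 206) - 193 = 4*(1/4)*217 - 193 = 217 - 193 = 24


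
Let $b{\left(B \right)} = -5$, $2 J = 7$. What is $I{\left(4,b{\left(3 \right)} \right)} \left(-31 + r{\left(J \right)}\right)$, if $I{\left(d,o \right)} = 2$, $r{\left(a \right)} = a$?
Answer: $-55$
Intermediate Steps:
$J = \frac{7}{2}$ ($J = \frac{1}{2} \cdot 7 = \frac{7}{2} \approx 3.5$)
$I{\left(4,b{\left(3 \right)} \right)} \left(-31 + r{\left(J \right)}\right) = 2 \left(-31 + \frac{7}{2}\right) = 2 \left(- \frac{55}{2}\right) = -55$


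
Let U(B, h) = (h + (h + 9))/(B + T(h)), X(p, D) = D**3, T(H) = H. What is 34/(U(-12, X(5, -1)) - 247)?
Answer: -221/1609 ≈ -0.13735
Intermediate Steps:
U(B, h) = (9 + 2*h)/(B + h) (U(B, h) = (h + (h + 9))/(B + h) = (h + (9 + h))/(B + h) = (9 + 2*h)/(B + h))
34/(U(-12, X(5, -1)) - 247) = 34/((9 + 2*(-1)**3)/(-12 + (-1)**3) - 247) = 34/((9 + 2*(-1))/(-12 - 1) - 247) = 34/((9 - 2)/(-13) - 247) = 34/(-1/13*7 - 247) = 34/(-7/13 - 247) = 34/(-3218/13) = -13/3218*34 = -221/1609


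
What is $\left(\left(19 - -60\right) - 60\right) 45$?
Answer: $855$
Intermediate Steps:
$\left(\left(19 - -60\right) - 60\right) 45 = \left(\left(19 + 60\right) - 60\right) 45 = \left(79 - 60\right) 45 = 19 \cdot 45 = 855$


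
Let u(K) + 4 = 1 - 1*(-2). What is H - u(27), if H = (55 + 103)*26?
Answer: 4109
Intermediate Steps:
u(K) = -1 (u(K) = -4 + (1 - 1*(-2)) = -4 + (1 + 2) = -4 + 3 = -1)
H = 4108 (H = 158*26 = 4108)
H - u(27) = 4108 - 1*(-1) = 4108 + 1 = 4109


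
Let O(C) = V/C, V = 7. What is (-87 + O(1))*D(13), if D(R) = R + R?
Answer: -2080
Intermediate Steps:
D(R) = 2*R
O(C) = 7/C
(-87 + O(1))*D(13) = (-87 + 7/1)*(2*13) = (-87 + 7*1)*26 = (-87 + 7)*26 = -80*26 = -2080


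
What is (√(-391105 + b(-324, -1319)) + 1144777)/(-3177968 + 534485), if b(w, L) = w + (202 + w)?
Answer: -1144777/2643483 - I*√391551/2643483 ≈ -0.43306 - 0.00023671*I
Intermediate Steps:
b(w, L) = 202 + 2*w
(√(-391105 + b(-324, -1319)) + 1144777)/(-3177968 + 534485) = (√(-391105 + (202 + 2*(-324))) + 1144777)/(-3177968 + 534485) = (√(-391105 + (202 - 648)) + 1144777)/(-2643483) = (√(-391105 - 446) + 1144777)*(-1/2643483) = (√(-391551) + 1144777)*(-1/2643483) = (I*√391551 + 1144777)*(-1/2643483) = (1144777 + I*√391551)*(-1/2643483) = -1144777/2643483 - I*√391551/2643483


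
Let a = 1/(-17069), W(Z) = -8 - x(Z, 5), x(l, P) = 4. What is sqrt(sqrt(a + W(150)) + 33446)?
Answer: sqrt(57659867174 + 1313*I*sqrt(20687729))/1313 ≈ 182.88 + 0.0094709*I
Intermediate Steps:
W(Z) = -12 (W(Z) = -8 - 1*4 = -8 - 4 = -12)
a = -1/17069 ≈ -5.8586e-5
sqrt(sqrt(a + W(150)) + 33446) = sqrt(sqrt(-1/17069 - 12) + 33446) = sqrt(sqrt(-204829/17069) + 33446) = sqrt(I*sqrt(20687729)/1313 + 33446) = sqrt(33446 + I*sqrt(20687729)/1313)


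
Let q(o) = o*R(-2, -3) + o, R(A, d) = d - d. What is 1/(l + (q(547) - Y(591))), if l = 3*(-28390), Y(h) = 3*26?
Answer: -1/84701 ≈ -1.1806e-5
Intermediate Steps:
R(A, d) = 0
Y(h) = 78
l = -85170
q(o) = o (q(o) = o*0 + o = 0 + o = o)
1/(l + (q(547) - Y(591))) = 1/(-85170 + (547 - 1*78)) = 1/(-85170 + (547 - 78)) = 1/(-85170 + 469) = 1/(-84701) = -1/84701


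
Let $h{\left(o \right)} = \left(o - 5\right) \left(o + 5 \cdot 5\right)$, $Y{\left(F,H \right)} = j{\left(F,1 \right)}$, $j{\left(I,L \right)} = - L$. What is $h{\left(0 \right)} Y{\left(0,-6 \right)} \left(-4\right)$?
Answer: $-500$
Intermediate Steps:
$Y{\left(F,H \right)} = -1$ ($Y{\left(F,H \right)} = \left(-1\right) 1 = -1$)
$h{\left(o \right)} = \left(-5 + o\right) \left(25 + o\right)$ ($h{\left(o \right)} = \left(-5 + o\right) \left(o + 25\right) = \left(-5 + o\right) \left(25 + o\right)$)
$h{\left(0 \right)} Y{\left(0,-6 \right)} \left(-4\right) = \left(-125 + 0^{2} + 20 \cdot 0\right) \left(-1\right) \left(-4\right) = \left(-125 + 0 + 0\right) \left(-1\right) \left(-4\right) = \left(-125\right) \left(-1\right) \left(-4\right) = 125 \left(-4\right) = -500$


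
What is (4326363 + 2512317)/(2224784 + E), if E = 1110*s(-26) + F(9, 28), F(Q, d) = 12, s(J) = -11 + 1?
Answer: 854835/276712 ≈ 3.0893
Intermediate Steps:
s(J) = -10
E = -11088 (E = 1110*(-10) + 12 = -11100 + 12 = -11088)
(4326363 + 2512317)/(2224784 + E) = (4326363 + 2512317)/(2224784 - 11088) = 6838680/2213696 = 6838680*(1/2213696) = 854835/276712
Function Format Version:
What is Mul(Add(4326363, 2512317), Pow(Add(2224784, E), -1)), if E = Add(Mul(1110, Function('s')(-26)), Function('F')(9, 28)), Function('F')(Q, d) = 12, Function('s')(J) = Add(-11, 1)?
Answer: Rational(854835, 276712) ≈ 3.0893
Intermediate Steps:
Function('s')(J) = -10
E = -11088 (E = Add(Mul(1110, -10), 12) = Add(-11100, 12) = -11088)
Mul(Add(4326363, 2512317), Pow(Add(2224784, E), -1)) = Mul(Add(4326363, 2512317), Pow(Add(2224784, -11088), -1)) = Mul(6838680, Pow(2213696, -1)) = Mul(6838680, Rational(1, 2213696)) = Rational(854835, 276712)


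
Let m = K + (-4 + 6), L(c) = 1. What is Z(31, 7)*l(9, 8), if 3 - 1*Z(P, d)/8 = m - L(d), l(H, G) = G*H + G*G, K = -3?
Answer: 5440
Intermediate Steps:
m = -1 (m = -3 + (-4 + 6) = -3 + 2 = -1)
l(H, G) = G² + G*H (l(H, G) = G*H + G² = G² + G*H)
Z(P, d) = 40 (Z(P, d) = 24 - 8*(-1 - 1*1) = 24 - 8*(-1 - 1) = 24 - 8*(-2) = 24 + 16 = 40)
Z(31, 7)*l(9, 8) = 40*(8*(8 + 9)) = 40*(8*17) = 40*136 = 5440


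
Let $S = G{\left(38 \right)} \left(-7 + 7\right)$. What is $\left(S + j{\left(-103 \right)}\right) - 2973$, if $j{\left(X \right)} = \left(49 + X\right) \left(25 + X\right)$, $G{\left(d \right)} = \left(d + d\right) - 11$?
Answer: $1239$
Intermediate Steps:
$G{\left(d \right)} = -11 + 2 d$ ($G{\left(d \right)} = 2 d - 11 = -11 + 2 d$)
$S = 0$ ($S = \left(-11 + 2 \cdot 38\right) \left(-7 + 7\right) = \left(-11 + 76\right) 0 = 65 \cdot 0 = 0$)
$j{\left(X \right)} = \left(25 + X\right) \left(49 + X\right)$
$\left(S + j{\left(-103 \right)}\right) - 2973 = \left(0 + \left(1225 + \left(-103\right)^{2} + 74 \left(-103\right)\right)\right) - 2973 = \left(0 + \left(1225 + 10609 - 7622\right)\right) - 2973 = \left(0 + 4212\right) - 2973 = 4212 - 2973 = 1239$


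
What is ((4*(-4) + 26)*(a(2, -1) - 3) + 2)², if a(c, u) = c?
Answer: 64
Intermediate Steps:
((4*(-4) + 26)*(a(2, -1) - 3) + 2)² = ((4*(-4) + 26)*(2 - 3) + 2)² = ((-16 + 26)*(-1) + 2)² = (10*(-1) + 2)² = (-10 + 2)² = (-8)² = 64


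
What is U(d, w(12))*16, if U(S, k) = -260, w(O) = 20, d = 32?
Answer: -4160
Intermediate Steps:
U(d, w(12))*16 = -260*16 = -4160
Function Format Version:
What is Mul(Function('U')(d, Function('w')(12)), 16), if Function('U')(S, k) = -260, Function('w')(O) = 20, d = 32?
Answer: -4160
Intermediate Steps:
Mul(Function('U')(d, Function('w')(12)), 16) = Mul(-260, 16) = -4160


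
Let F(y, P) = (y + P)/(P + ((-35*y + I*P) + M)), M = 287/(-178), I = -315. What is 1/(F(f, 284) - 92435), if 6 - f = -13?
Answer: -15991985/1478219187409 ≈ -1.0818e-5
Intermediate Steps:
f = 19 (f = 6 - 1*(-13) = 6 + 13 = 19)
M = -287/178 (M = 287*(-1/178) = -287/178 ≈ -1.6124)
F(y, P) = (P + y)/(-287/178 - 314*P - 35*y) (F(y, P) = (y + P)/(P + ((-35*y - 315*P) - 287/178)) = (P + y)/(P + ((-315*P - 35*y) - 287/178)) = (P + y)/(P + (-287/178 - 315*P - 35*y)) = (P + y)/(-287/178 - 314*P - 35*y))
1/(F(f, 284) - 92435) = 1/(178*(-1*284 - 1*19)/(287 + 6230*19 + 55892*284) - 92435) = 1/(178*(-284 - 19)/(287 + 118370 + 15873328) - 92435) = 1/(178*(-303)/15991985 - 92435) = 1/(178*(1/15991985)*(-303) - 92435) = 1/(-53934/15991985 - 92435) = 1/(-1478219187409/15991985) = -15991985/1478219187409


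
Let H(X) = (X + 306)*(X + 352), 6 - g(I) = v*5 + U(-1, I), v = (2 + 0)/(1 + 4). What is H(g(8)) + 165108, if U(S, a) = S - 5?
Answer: 279500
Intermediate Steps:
v = ⅖ (v = 2/5 = 2*(⅕) = ⅖ ≈ 0.40000)
U(S, a) = -5 + S
g(I) = 10 (g(I) = 6 - ((⅖)*5 + (-5 - 1)) = 6 - (2 - 6) = 6 - 1*(-4) = 6 + 4 = 10)
H(X) = (306 + X)*(352 + X)
H(g(8)) + 165108 = (107712 + 10² + 658*10) + 165108 = (107712 + 100 + 6580) + 165108 = 114392 + 165108 = 279500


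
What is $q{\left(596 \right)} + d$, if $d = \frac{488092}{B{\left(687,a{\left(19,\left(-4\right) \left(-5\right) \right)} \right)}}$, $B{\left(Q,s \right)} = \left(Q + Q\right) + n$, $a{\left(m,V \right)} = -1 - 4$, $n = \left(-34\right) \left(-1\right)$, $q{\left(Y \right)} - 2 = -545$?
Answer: $- \frac{6283}{32} \approx -196.34$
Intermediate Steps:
$q{\left(Y \right)} = -543$ ($q{\left(Y \right)} = 2 - 545 = -543$)
$n = 34$
$a{\left(m,V \right)} = -5$
$B{\left(Q,s \right)} = 34 + 2 Q$ ($B{\left(Q,s \right)} = \left(Q + Q\right) + 34 = 2 Q + 34 = 34 + 2 Q$)
$d = \frac{11093}{32}$ ($d = \frac{488092}{34 + 2 \cdot 687} = \frac{488092}{34 + 1374} = \frac{488092}{1408} = 488092 \cdot \frac{1}{1408} = \frac{11093}{32} \approx 346.66$)
$q{\left(596 \right)} + d = -543 + \frac{11093}{32} = - \frac{6283}{32}$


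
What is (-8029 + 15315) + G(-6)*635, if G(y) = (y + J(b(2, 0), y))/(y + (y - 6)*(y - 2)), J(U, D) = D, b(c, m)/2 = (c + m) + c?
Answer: 21604/3 ≈ 7201.3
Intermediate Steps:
b(c, m) = 2*m + 4*c (b(c, m) = 2*((c + m) + c) = 2*(m + 2*c) = 2*m + 4*c)
G(y) = 2*y/(y + (-6 + y)*(-2 + y)) (G(y) = (y + y)/(y + (y - 6)*(y - 2)) = (2*y)/(y + (-6 + y)*(-2 + y)) = 2*y/(y + (-6 + y)*(-2 + y)))
(-8029 + 15315) + G(-6)*635 = (-8029 + 15315) + (2*(-6)/(12 + (-6)**2 - 7*(-6)))*635 = 7286 + (2*(-6)/(12 + 36 + 42))*635 = 7286 + (2*(-6)/90)*635 = 7286 + (2*(-6)*(1/90))*635 = 7286 - 2/15*635 = 7286 - 254/3 = 21604/3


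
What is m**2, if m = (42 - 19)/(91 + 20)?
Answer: 529/12321 ≈ 0.042935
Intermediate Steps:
m = 23/111 ≈ 0.20721
m**2 = (23/111)**2 = 529/12321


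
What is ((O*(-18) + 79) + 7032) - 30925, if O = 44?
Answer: -24606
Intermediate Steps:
((O*(-18) + 79) + 7032) - 30925 = ((44*(-18) + 79) + 7032) - 30925 = ((-792 + 79) + 7032) - 30925 = (-713 + 7032) - 30925 = 6319 - 30925 = -24606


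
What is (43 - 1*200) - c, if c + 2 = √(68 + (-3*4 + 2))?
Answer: -155 - √58 ≈ -162.62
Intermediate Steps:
c = -2 + √58 (c = -2 + √(68 + (-3*4 + 2)) = -2 + √(68 + (-12 + 2)) = -2 + √(68 - 10) = -2 + √58 ≈ 5.6158)
(43 - 1*200) - c = (43 - 1*200) - (-2 + √58) = (43 - 200) + (2 - √58) = -157 + (2 - √58) = -155 - √58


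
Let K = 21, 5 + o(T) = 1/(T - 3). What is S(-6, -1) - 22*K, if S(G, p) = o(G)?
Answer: -4204/9 ≈ -467.11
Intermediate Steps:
o(T) = -5 + 1/(-3 + T) (o(T) = -5 + 1/(T - 3) = -5 + 1/(-3 + T))
S(G, p) = (16 - 5*G)/(-3 + G)
S(-6, -1) - 22*K = (16 - 5*(-6))/(-3 - 6) - 22*21 = (16 + 30)/(-9) - 462 = -⅑*46 - 462 = -46/9 - 462 = -4204/9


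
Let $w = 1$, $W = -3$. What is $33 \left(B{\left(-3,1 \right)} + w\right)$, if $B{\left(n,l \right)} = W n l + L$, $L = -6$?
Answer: $132$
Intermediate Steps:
$B{\left(n,l \right)} = -6 - 3 l n$ ($B{\left(n,l \right)} = - 3 n l - 6 = - 3 l n - 6 = -6 - 3 l n$)
$33 \left(B{\left(-3,1 \right)} + w\right) = 33 \left(\left(-6 - 3 \left(-3\right)\right) + 1\right) = 33 \left(\left(-6 + 9\right) + 1\right) = 33 \left(3 + 1\right) = 33 \cdot 4 = 132$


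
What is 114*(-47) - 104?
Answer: -5462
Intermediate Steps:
114*(-47) - 104 = -5358 - 104 = -5462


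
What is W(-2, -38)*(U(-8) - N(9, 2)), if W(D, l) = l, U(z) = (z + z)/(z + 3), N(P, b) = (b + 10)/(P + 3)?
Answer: -418/5 ≈ -83.600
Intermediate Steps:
N(P, b) = (10 + b)/(3 + P)
U(z) = 2*z/(3 + z) (U(z) = (2*z)/(3 + z) = 2*z/(3 + z))
W(-2, -38)*(U(-8) - N(9, 2)) = -38*(2*(-8)/(3 - 8) - (10 + 2)/(3 + 9)) = -38*(2*(-8)/(-5) - 12/12) = -38*(2*(-8)*(-⅕) - 12/12) = -38*(16/5 - 1*1) = -38*(16/5 - 1) = -38*11/5 = -418/5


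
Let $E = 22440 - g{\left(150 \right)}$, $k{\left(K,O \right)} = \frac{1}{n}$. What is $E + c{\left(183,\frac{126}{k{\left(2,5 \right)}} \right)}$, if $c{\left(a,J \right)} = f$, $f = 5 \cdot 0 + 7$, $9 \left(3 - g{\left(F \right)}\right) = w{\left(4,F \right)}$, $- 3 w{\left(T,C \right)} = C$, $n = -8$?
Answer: $\frac{201946}{9} \approx 22438.0$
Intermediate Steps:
$w{\left(T,C \right)} = - \frac{C}{3}$
$g{\left(F \right)} = 3 + \frac{F}{27}$ ($g{\left(F \right)} = 3 - \frac{\left(- \frac{1}{3}\right) F}{9} = 3 + \frac{F}{27}$)
$k{\left(K,O \right)} = - \frac{1}{8}$ ($k{\left(K,O \right)} = \frac{1}{-8} = - \frac{1}{8}$)
$f = 7$ ($f = 0 + 7 = 7$)
$c{\left(a,J \right)} = 7$
$E = \frac{201883}{9}$ ($E = 22440 - \left(3 + \frac{1}{27} \cdot 150\right) = 22440 - \left(3 + \frac{50}{9}\right) = 22440 - \frac{77}{9} = \frac{201883}{9} \approx 22431.0$)
$E + c{\left(183,\frac{126}{k{\left(2,5 \right)}} \right)} = \frac{201883}{9} + 7 = \frac{201946}{9}$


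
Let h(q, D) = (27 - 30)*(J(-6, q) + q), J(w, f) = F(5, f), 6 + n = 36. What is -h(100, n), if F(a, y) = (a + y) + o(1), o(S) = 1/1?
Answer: 618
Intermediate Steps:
n = 30 (n = -6 + 36 = 30)
o(S) = 1
F(a, y) = 1 + a + y (F(a, y) = (a + y) + 1 = 1 + a + y)
J(w, f) = 6 + f (J(w, f) = 1 + 5 + f = 6 + f)
h(q, D) = -18 - 6*q (h(q, D) = (27 - 30)*((6 + q) + q) = -3*(6 + 2*q) = -18 - 6*q)
-h(100, n) = -(-18 - 6*100) = -(-18 - 600) = -1*(-618) = 618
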